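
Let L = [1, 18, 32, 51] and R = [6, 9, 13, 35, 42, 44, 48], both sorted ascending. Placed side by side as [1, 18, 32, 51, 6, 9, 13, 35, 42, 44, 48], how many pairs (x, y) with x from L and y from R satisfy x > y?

Count, for every r in R, how many entries of L exceed r:
r = 6: 18, 32, 51 → 3
r = 9: 18, 32, 51 → 3
r = 13: 18, 32, 51 → 3
r = 35: 51 → 1
r = 42: 51 → 1
r = 44: 51 → 1
r = 48: 51 → 1
Cross-inversions: 3 + 3 + 3 + 1 + 1 + 1 + 1 = 13

There are 13 cross-inversions.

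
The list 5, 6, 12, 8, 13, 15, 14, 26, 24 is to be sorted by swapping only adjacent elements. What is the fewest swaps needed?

Minimum adjacent swaps = number of inversions (each swap of adjacent out-of-order elements removes one inversion and no swap can remove more).
Count inversions — for each element, later elements that are smaller:
5: none → 0
6: none → 0
12: 8 → 1
8: none → 0
13: none → 0
15: 14 → 1
14: none → 0
26: 24 → 1
24: none → 0
Total inversions: 0 + 0 + 1 + 0 + 0 + 1 + 0 + 1 + 0 = 3

3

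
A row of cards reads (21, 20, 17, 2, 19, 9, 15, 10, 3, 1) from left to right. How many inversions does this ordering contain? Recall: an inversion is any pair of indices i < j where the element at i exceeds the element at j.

37 out-of-order pairs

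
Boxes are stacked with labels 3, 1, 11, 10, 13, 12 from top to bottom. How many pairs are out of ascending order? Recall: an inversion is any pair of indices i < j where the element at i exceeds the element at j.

3 inversions

Element-by-element contributions:
3 → 1 → 1
1 → none → 0
11 → 10 → 1
10 → none → 0
13 → 12 → 1
12 → none → 0
Sum: 1 + 0 + 1 + 0 + 1 + 0 = 3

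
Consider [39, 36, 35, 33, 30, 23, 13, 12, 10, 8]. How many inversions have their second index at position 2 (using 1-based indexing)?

The element at index 2 is 36.
Elements before it: 39
Those larger than 36: 39

1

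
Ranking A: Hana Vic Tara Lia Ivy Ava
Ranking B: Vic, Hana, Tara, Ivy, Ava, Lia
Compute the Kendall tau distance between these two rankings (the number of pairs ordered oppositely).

3 discordant pairs

Assign each item its position (1..6) in the first ordering, then rewrite the second ordering as that position sequence:
positions: Hana→1, Vic→2, Tara→3, Lia→4, Ivy→5, Ava→6
second ordering as positions: [2, 1, 3, 5, 6, 4]
Discordant pairs = inversions in this position sequence.
2: 1 → 1
1: 0
3: 0
5: 4 → 1
6: 4 → 1
4: 0
Total: 1 + 0 + 0 + 1 + 1 + 0 = 3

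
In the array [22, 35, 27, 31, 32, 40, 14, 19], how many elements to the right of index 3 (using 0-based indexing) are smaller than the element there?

The element at index 3 is 31.
Elements after it: 32, 40, 14, 19
Those smaller than 31: 14, 19

2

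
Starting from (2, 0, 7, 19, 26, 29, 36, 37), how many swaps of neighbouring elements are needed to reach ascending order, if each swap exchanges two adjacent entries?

Each adjacent swap fixes exactly one inversion, so the minimum swap count equals the number of inversions.
Count inversions — for each element, later elements that are smaller:
2: 0 → 1
0: none → 0
7: none → 0
19: none → 0
26: none → 0
29: none → 0
36: none → 0
37: none → 0
Total inversions: 1 + 0 + 0 + 0 + 0 + 0 + 0 + 0 = 1

1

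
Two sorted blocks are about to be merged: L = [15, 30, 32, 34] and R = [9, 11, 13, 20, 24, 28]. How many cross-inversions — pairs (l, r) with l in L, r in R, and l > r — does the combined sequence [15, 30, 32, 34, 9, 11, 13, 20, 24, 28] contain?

For each element r of the right run, count left-run elements greater than r:
r = 9: 15, 30, 32, 34 → 4
r = 11: 15, 30, 32, 34 → 4
r = 13: 15, 30, 32, 34 → 4
r = 20: 30, 32, 34 → 3
r = 24: 30, 32, 34 → 3
r = 28: 30, 32, 34 → 3
Cross-inversions: 4 + 4 + 4 + 3 + 3 + 3 = 21

21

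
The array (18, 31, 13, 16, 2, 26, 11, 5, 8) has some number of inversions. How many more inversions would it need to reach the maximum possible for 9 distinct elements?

10

Maximum inversions for 9 distinct elements is C(9, 2) = 9·8/2 = 36.
Current inversions — for each element, count later smaller elements:
18: 6
31: 7
13: 4
16: 4
2: 0
26: 3
11: 2
5: 0
8: 0
Current total: 6 + 7 + 4 + 4 + 0 + 3 + 2 + 0 + 0 = 26
Shortfall: 36 − 26 = 10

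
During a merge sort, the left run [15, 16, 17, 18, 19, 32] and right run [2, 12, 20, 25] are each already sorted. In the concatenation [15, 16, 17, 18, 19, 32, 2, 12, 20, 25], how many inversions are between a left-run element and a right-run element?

14 split inversions

For each element r of the right run, count left-run elements greater than r:
r = 2: 15, 16, 17, 18, 19, 32 → 6
r = 12: 15, 16, 17, 18, 19, 32 → 6
r = 20: 32 → 1
r = 25: 32 → 1
Cross-inversions: 6 + 6 + 1 + 1 = 14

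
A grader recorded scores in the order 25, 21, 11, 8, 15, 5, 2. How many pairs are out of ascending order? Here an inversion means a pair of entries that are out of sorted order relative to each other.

There are 19 inversions.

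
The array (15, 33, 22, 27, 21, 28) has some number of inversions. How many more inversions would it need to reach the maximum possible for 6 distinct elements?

Maximum inversions for 6 distinct elements is C(6, 2) = 6·5/2 = 15.
Current inversions — for each element, count later smaller elements:
15: 0
33: 4
22: 1
27: 1
21: 0
28: 0
Current total: 0 + 4 + 1 + 1 + 0 + 0 = 6
Shortfall: 15 − 6 = 9

9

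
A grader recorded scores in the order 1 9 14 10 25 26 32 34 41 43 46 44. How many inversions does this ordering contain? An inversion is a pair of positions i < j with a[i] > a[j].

For each element, count later entries that are smaller:
1 → none → 0
9 → none → 0
14 → 10 → 1
10 → none → 0
25 → none → 0
26 → none → 0
32 → none → 0
34 → none → 0
41 → none → 0
43 → none → 0
46 → 44 → 1
44 → none → 0
Sum: 0 + 0 + 1 + 0 + 0 + 0 + 0 + 0 + 0 + 0 + 1 + 0 = 2

2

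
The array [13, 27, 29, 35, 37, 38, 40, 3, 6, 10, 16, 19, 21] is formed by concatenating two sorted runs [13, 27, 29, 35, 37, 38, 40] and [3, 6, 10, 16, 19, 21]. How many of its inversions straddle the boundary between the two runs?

Take each right-half value and tally the left-half values above it:
r = 3: 13, 27, 29, 35, 37, 38, 40 → 7
r = 6: 13, 27, 29, 35, 37, 38, 40 → 7
r = 10: 13, 27, 29, 35, 37, 38, 40 → 7
r = 16: 27, 29, 35, 37, 38, 40 → 6
r = 19: 27, 29, 35, 37, 38, 40 → 6
r = 21: 27, 29, 35, 37, 38, 40 → 6
Cross-inversions: 7 + 7 + 7 + 6 + 6 + 6 = 39

Split inversions: 39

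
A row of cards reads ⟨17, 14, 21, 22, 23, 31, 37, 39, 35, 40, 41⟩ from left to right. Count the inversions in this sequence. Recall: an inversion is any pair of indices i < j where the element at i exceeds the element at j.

Sweep left to right; for each value list the smaller values that follow it:
17 → 14 → 1
14 → none → 0
21 → none → 0
22 → none → 0
23 → none → 0
31 → none → 0
37 → 35 → 1
39 → 35 → 1
35 → none → 0
40 → none → 0
41 → none → 0
Sum: 1 + 0 + 0 + 0 + 0 + 0 + 1 + 1 + 0 + 0 + 0 = 3

3 inversions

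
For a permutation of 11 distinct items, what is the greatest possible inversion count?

55 inversions

The maximum occurs when the array is in strictly decreasing order: every one of the C(11, 2) pairs is inverted.
C(11, 2) = 11·10/2 = 55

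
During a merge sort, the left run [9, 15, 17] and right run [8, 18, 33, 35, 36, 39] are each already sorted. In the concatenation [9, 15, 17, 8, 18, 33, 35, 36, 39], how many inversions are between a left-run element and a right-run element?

Split inversions: 3

For each element r of the right run, count left-run elements greater than r:
r = 8: 9, 15, 17 → 3
r = 18: none → 0
r = 33: none → 0
r = 35: none → 0
r = 36: none → 0
r = 39: none → 0
Cross-inversions: 3 + 0 + 0 + 0 + 0 + 0 = 3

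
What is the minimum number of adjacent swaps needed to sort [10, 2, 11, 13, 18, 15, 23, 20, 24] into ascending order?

The minimum number of adjacent swaps to sort an array equals its inversion count, since every such swap removes exactly one inversion.
Count inversions — for each element, later elements that are smaller:
10: 2 → 1
2: none → 0
11: none → 0
13: none → 0
18: 15 → 1
15: none → 0
23: 20 → 1
20: none → 0
24: none → 0
Total inversions: 1 + 0 + 0 + 0 + 1 + 0 + 1 + 0 + 0 = 3

3 adjacent swaps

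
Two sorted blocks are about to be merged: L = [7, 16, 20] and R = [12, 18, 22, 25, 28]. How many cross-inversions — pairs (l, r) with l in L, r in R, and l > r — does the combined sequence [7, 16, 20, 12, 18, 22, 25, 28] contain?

3

Take each right-half value and tally the left-half values above it:
r = 12: 16, 20 → 2
r = 18: 20 → 1
r = 22: none → 0
r = 25: none → 0
r = 28: none → 0
Cross-inversions: 2 + 1 + 0 + 0 + 0 = 3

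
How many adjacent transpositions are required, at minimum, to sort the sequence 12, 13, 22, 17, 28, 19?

3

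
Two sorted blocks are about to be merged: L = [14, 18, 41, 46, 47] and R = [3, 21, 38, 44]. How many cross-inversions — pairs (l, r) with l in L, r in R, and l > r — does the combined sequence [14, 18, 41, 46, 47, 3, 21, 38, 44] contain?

13

Take each right-half value and tally the left-half values above it:
r = 3: 14, 18, 41, 46, 47 → 5
r = 21: 41, 46, 47 → 3
r = 38: 41, 46, 47 → 3
r = 44: 46, 47 → 2
Cross-inversions: 5 + 3 + 3 + 2 = 13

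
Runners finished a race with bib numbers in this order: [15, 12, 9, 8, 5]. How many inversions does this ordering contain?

There are 10 inversions.

Inversion pairs (indices are 0-based):
(0,1): 15 > 12
(0,2): 15 > 9
(0,3): 15 > 8
(0,4): 15 > 5
(1,2): 12 > 9
(1,3): 12 > 8
(1,4): 12 > 5
(2,3): 9 > 8
(2,4): 9 > 5
(3,4): 8 > 5
That's 10 pairs.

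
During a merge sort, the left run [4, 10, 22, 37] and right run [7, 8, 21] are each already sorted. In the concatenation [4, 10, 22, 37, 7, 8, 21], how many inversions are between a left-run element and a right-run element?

Count, for every r in R, how many entries of L exceed r:
r = 7: 10, 22, 37 → 3
r = 8: 10, 22, 37 → 3
r = 21: 22, 37 → 2
Cross-inversions: 3 + 3 + 2 = 8

Cross-inversions: 8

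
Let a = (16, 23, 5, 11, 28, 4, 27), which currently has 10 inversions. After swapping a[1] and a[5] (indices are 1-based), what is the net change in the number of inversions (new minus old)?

Positions 1 and 5 hold 16 and 28; after swapping, the array is [28, 23, 5, 11, 16, 4, 27].
Sweep left to right; for each value list the smaller values that follow it:
28 → 23, 5, 11, 16, 4, 27 → 6
23 → 5, 11, 16, 4 → 4
5 → 4 → 1
11 → 4 → 1
16 → 4 → 1
4 → none → 0
27 → none → 0
Sum: 6 + 4 + 1 + 1 + 1 + 0 + 0 = 13
Change: 13 − 10 = +3

+3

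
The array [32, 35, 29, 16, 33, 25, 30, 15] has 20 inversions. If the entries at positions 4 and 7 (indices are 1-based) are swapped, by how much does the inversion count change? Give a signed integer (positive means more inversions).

Positions 4 and 7 hold 16 and 30; after swapping, the array is [32, 35, 29, 30, 33, 25, 16, 15].
For each element, count later entries that are smaller:
32: 5
35: 6
29: 3
30: 3
33: 3
25: 2
16: 1
15: 0
Sum: 5 + 6 + 3 + 3 + 3 + 2 + 1 + 0 = 23
Change: 23 − 20 = +3

+3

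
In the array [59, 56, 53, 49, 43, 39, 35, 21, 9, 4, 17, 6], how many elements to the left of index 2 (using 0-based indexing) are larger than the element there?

2

The element at index 2 is 53.
Elements before it: 59, 56
Those larger than 53: 59, 56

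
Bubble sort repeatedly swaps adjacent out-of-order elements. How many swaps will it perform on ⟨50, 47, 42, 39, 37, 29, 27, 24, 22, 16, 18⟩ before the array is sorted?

54

Each adjacent swap fixes exactly one inversion, so the minimum swap count equals the number of inversions.
Count inversions — for each element, later elements that are smaller:
50: 47, 42, 39, 37, 29, 27, 24, 22, 16, 18 → 10
47: 42, 39, 37, 29, 27, 24, 22, 16, 18 → 9
42: 39, 37, 29, 27, 24, 22, 16, 18 → 8
39: 37, 29, 27, 24, 22, 16, 18 → 7
37: 29, 27, 24, 22, 16, 18 → 6
29: 27, 24, 22, 16, 18 → 5
27: 24, 22, 16, 18 → 4
24: 22, 16, 18 → 3
22: 16, 18 → 2
16: none → 0
18: none → 0
Total inversions: 10 + 9 + 8 + 7 + 6 + 5 + 4 + 3 + 2 + 0 + 0 = 54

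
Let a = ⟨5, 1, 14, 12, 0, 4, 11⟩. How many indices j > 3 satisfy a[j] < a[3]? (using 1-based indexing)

The element at index 3 is 14.
Elements after it: 12, 0, 4, 11
Those smaller than 14: 12, 0, 4, 11

4 such elements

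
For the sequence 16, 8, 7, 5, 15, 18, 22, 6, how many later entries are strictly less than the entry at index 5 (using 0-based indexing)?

1

The element at index 5 is 18.
Elements after it: 22, 6
Those smaller than 18: 6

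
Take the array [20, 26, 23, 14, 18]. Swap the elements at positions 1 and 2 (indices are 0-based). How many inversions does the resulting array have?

6 inversions

Positions 1 and 2 hold 26 and 23; after swapping, the array is [20, 23, 26, 14, 18].
Element-by-element contributions:
20: 2
23: 2
26: 2
14: 0
18: 0
Sum: 2 + 2 + 2 + 0 + 0 = 6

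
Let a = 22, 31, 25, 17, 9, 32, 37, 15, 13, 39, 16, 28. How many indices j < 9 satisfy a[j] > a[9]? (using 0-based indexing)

0 such elements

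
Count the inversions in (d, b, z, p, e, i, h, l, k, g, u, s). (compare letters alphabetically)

23 out-of-order pairs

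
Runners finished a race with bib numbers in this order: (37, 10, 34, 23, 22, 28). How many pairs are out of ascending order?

9

Count, for each position, how many later elements it exceeds:
37 → 10, 34, 23, 22, 28 → 5
10 → none → 0
34 → 23, 22, 28 → 3
23 → 22 → 1
22 → none → 0
28 → none → 0
Sum: 5 + 0 + 3 + 1 + 0 + 0 = 9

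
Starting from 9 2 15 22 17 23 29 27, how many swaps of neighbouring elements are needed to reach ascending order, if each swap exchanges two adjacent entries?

There are 3 adjacent swaps.

Minimum adjacent swaps = number of inversions (each swap of adjacent out-of-order elements removes one inversion and no swap can remove more).
Count inversions — for each element, later elements that are smaller:
9: 2 → 1
2: none → 0
15: none → 0
22: 17 → 1
17: none → 0
23: none → 0
29: 27 → 1
27: none → 0
Total inversions: 1 + 0 + 0 + 1 + 0 + 0 + 1 + 0 = 3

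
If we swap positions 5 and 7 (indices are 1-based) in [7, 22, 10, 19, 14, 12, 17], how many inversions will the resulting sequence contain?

Positions 5 and 7 hold 14 and 17; after swapping, the array is [7, 22, 10, 19, 17, 12, 14].
Sweep left to right; for each value list the smaller values that follow it:
7 → none → 0
22 → 10, 19, 17, 12, 14 → 5
10 → none → 0
19 → 17, 12, 14 → 3
17 → 12, 14 → 2
12 → none → 0
14 → none → 0
Sum: 0 + 5 + 0 + 3 + 2 + 0 + 0 = 10

10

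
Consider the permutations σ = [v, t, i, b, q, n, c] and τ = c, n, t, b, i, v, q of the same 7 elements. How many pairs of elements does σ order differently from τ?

15

Assign each item its position (1..7) in the first ordering, then rewrite the second ordering as that position sequence:
positions: v→1, t→2, i→3, b→4, q→5, n→6, c→7
second ordering as positions: [7, 6, 2, 4, 3, 1, 5]
Discordant pairs = inversions in this position sequence.
7: 6, 2, 4, 3, 1, 5 → 6
6: 2, 4, 3, 1, 5 → 5
2: 1 → 1
4: 3, 1 → 2
3: 1 → 1
1: 0
5: 0
Total: 6 + 5 + 1 + 2 + 1 + 0 + 0 = 15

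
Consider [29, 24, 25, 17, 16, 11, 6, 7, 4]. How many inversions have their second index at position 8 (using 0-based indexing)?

The element at index 8 is 4.
Elements before it: 29, 24, 25, 17, 16, 11, 6, 7
Those larger than 4: 29, 24, 25, 17, 16, 11, 6, 7

8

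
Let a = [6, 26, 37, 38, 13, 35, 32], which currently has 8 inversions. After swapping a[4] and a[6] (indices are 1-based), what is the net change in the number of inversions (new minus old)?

-1

Positions 4 and 6 hold 38 and 35; after swapping, the array is [6, 26, 37, 35, 13, 38, 32].
For each element, count later entries that are smaller:
6 → none → 0
26 → 13 → 1
37 → 35, 13, 32 → 3
35 → 13, 32 → 2
13 → none → 0
38 → 32 → 1
32 → none → 0
Sum: 0 + 1 + 3 + 2 + 0 + 1 + 0 = 7
Change: 7 − 8 = -1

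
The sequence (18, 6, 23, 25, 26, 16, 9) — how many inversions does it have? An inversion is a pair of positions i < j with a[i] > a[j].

10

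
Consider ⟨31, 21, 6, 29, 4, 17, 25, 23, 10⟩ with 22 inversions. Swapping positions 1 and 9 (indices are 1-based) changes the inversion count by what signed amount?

Positions 1 and 9 hold 31 and 10; after swapping, the array is [10, 21, 6, 29, 4, 17, 25, 23, 31].
For each element, count later entries that are smaller:
10: 2
21: 3
6: 1
29: 4
4: 0
17: 0
25: 1
23: 0
31: 0
Sum: 2 + 3 + 1 + 4 + 0 + 0 + 1 + 0 + 0 = 11
Change: 11 − 22 = -11

-11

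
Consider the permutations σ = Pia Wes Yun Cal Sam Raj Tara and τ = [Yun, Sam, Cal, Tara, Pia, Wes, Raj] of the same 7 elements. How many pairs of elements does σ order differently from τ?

Assign each item its position (1..7) in the first ordering, then rewrite the second ordering as that position sequence:
positions: Pia→1, Wes→2, Yun→3, Cal→4, Sam→5, Raj→6, Tara→7
second ordering as positions: [3, 5, 4, 7, 1, 2, 6]
Discordant pairs = inversions in this position sequence.
3: 1, 2 → 2
5: 4, 1, 2 → 3
4: 1, 2 → 2
7: 1, 2, 6 → 3
1: 0
2: 0
6: 0
Total: 2 + 3 + 2 + 3 + 0 + 0 + 0 = 10

10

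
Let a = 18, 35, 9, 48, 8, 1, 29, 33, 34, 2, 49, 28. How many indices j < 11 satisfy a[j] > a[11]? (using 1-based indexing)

0 such elements

The element at index 11 is 49.
Elements before it: 18, 35, 9, 48, 8, 1, 29, 33, 34, 2
None of them are larger than 49.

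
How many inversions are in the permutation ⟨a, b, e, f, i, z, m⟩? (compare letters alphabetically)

Listing every pair i<j with a[i]>a[j] (using 1-based positions):
(6,7): z > m
That's 1 pair.

Inversions: 1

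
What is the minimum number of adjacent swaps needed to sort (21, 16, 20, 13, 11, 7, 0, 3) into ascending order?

26

The minimum number of adjacent swaps to sort an array equals its inversion count, since every such swap removes exactly one inversion.
Count inversions — for each element, later elements that are smaller:
21: 16, 20, 13, 11, 7, 0, 3 → 7
16: 13, 11, 7, 0, 3 → 5
20: 13, 11, 7, 0, 3 → 5
13: 11, 7, 0, 3 → 4
11: 7, 0, 3 → 3
7: 0, 3 → 2
0: none → 0
3: none → 0
Total inversions: 7 + 5 + 5 + 4 + 3 + 2 + 0 + 0 = 26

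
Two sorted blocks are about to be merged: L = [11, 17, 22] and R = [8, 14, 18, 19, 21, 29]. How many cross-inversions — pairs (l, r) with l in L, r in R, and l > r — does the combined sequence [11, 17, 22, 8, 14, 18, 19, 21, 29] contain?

Count, for every r in R, how many entries of L exceed r:
r = 8: 11, 17, 22 → 3
r = 14: 17, 22 → 2
r = 18: 22 → 1
r = 19: 22 → 1
r = 21: 22 → 1
r = 29: none → 0
Cross-inversions: 3 + 2 + 1 + 1 + 1 + 0 = 8

8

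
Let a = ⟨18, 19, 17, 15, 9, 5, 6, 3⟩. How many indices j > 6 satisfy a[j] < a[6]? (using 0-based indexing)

1

The element at index 6 is 6.
Elements after it: 3
Those smaller than 6: 3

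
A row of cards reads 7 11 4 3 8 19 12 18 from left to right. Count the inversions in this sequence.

For each element, count later entries that are smaller:
7: 2
11: 3
4: 1
3: 0
8: 0
19: 2
12: 0
18: 0
Sum: 2 + 3 + 1 + 0 + 0 + 2 + 0 + 0 = 8

8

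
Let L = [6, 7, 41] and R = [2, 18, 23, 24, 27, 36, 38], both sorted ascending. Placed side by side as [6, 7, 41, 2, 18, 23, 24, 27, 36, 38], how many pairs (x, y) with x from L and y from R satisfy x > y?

For each element r of the right run, count left-run elements greater than r:
r = 2: 6, 7, 41 → 3
r = 18: 41 → 1
r = 23: 41 → 1
r = 24: 41 → 1
r = 27: 41 → 1
r = 36: 41 → 1
r = 38: 41 → 1
Cross-inversions: 3 + 1 + 1 + 1 + 1 + 1 + 1 = 9

9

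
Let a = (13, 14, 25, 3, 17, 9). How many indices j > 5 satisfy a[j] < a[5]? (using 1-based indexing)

The element at index 5 is 17.
Elements after it: 9
Those smaller than 17: 9

1 such element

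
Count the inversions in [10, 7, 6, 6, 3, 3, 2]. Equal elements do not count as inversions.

19

Sweep left to right; for each value list the smaller values that follow it:
10: 6
7: 5
6: 3
6: 3
3: 1
3: 1
2: 0
Sum: 6 + 5 + 3 + 3 + 1 + 1 + 0 = 19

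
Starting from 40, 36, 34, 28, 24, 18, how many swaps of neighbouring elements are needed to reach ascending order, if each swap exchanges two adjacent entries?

15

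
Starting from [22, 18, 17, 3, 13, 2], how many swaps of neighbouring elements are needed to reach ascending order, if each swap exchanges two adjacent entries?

14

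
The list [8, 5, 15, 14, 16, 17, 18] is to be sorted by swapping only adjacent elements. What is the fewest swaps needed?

There are 2 swaps.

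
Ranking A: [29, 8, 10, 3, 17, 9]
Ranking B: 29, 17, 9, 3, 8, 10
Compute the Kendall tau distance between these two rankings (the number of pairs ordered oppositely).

There are 8 discordant pairs.

Assign each item its position (1..6) in the first ordering, then rewrite the second ordering as that position sequence:
positions: 29→1, 8→2, 10→3, 3→4, 17→5, 9→6
second ordering as positions: [1, 5, 6, 4, 2, 3]
Discordant pairs = inversions in this position sequence.
1: 0
5: 4, 2, 3 → 3
6: 4, 2, 3 → 3
4: 2, 3 → 2
2: 0
3: 0
Total: 0 + 3 + 3 + 2 + 0 + 0 = 8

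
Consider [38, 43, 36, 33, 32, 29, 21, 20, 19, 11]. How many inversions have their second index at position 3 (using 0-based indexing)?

3

The element at index 3 is 33.
Elements before it: 38, 43, 36
Those larger than 33: 38, 43, 36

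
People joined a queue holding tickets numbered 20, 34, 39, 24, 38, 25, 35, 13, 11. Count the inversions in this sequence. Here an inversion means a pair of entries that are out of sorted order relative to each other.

There are 23 inversions.

Sweep left to right; for each value list the smaller values that follow it:
20 → 13, 11 → 2
34 → 24, 25, 13, 11 → 4
39 → 24, 38, 25, 35, 13, 11 → 6
24 → 13, 11 → 2
38 → 25, 35, 13, 11 → 4
25 → 13, 11 → 2
35 → 13, 11 → 2
13 → 11 → 1
11 → none → 0
Sum: 2 + 4 + 6 + 2 + 4 + 2 + 2 + 1 + 0 = 23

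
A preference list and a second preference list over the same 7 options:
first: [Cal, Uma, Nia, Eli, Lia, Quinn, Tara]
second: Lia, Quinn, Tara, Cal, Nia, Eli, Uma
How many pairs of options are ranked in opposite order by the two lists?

Assign each item its position (1..7) in the first ordering, then rewrite the second ordering as that position sequence:
positions: Cal→1, Uma→2, Nia→3, Eli→4, Lia→5, Quinn→6, Tara→7
second ordering as positions: [5, 6, 7, 1, 3, 4, 2]
Discordant pairs = inversions in this position sequence.
5: 1, 3, 4, 2 → 4
6: 1, 3, 4, 2 → 4
7: 1, 3, 4, 2 → 4
1: 0
3: 2 → 1
4: 2 → 1
2: 0
Total: 4 + 4 + 4 + 0 + 1 + 1 + 0 = 14

Pairs: 14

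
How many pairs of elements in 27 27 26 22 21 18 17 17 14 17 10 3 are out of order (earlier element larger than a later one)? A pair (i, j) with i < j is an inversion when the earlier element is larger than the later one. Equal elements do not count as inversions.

For each element, count later entries that are smaller:
27 → 26, 22, 21, 18, 17, 17, 14, 17, 10, 3 → 10
27 → 26, 22, 21, 18, 17, 17, 14, 17, 10, 3 → 10
26 → 22, 21, 18, 17, 17, 14, 17, 10, 3 → 9
22 → 21, 18, 17, 17, 14, 17, 10, 3 → 8
21 → 18, 17, 17, 14, 17, 10, 3 → 7
18 → 17, 17, 14, 17, 10, 3 → 6
17 → 14, 10, 3 → 3
17 → 14, 10, 3 → 3
14 → 10, 3 → 2
17 → 10, 3 → 2
10 → 3 → 1
3 → none → 0
Sum: 10 + 10 + 9 + 8 + 7 + 6 + 3 + 3 + 2 + 2 + 1 + 0 = 61

61 inversions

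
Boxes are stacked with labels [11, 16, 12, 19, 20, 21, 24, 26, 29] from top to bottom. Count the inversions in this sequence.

1 inversion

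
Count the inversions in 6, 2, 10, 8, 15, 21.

There are 2 out-of-order pairs.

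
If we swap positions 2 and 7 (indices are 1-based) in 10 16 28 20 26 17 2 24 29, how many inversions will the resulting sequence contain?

12

Positions 2 and 7 hold 16 and 2; after swapping, the array is [10, 2, 28, 20, 26, 17, 16, 24, 29].
Count, for each position, how many later elements it exceeds:
10: 1
2: 0
28: 5
20: 2
26: 3
17: 1
16: 0
24: 0
29: 0
Sum: 1 + 0 + 5 + 2 + 3 + 1 + 0 + 0 + 0 = 12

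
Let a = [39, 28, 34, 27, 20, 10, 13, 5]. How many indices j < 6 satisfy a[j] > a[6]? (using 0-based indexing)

5 such elements

The element at index 6 is 13.
Elements before it: 39, 28, 34, 27, 20, 10
Those larger than 13: 39, 28, 34, 27, 20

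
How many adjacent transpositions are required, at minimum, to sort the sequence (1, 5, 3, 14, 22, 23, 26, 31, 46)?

Minimum adjacent swaps = number of inversions (each swap of adjacent out-of-order elements removes one inversion and no swap can remove more).
Count inversions — for each element, later elements that are smaller:
1: none → 0
5: 3 → 1
3: none → 0
14: none → 0
22: none → 0
23: none → 0
26: none → 0
31: none → 0
46: none → 0
Total inversions: 0 + 1 + 0 + 0 + 0 + 0 + 0 + 0 + 0 = 1

1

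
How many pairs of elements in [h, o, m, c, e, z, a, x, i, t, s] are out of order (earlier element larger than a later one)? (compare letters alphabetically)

23 inversions

Element-by-element contributions:
h → c, e, a → 3
o → m, c, e, a, i → 5
m → c, e, a, i → 4
c → a → 1
e → a → 1
z → a, x, i, t, s → 5
a → none → 0
x → i, t, s → 3
i → none → 0
t → s → 1
s → none → 0
Sum: 3 + 5 + 4 + 1 + 1 + 5 + 0 + 3 + 0 + 1 + 0 = 23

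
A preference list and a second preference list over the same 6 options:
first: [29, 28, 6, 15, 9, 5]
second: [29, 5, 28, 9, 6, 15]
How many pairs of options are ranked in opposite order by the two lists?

Assign each item its position (1..6) in the first ordering, then rewrite the second ordering as that position sequence:
positions: 29→1, 28→2, 6→3, 15→4, 9→5, 5→6
second ordering as positions: [1, 6, 2, 5, 3, 4]
Discordant pairs = inversions in this position sequence.
1: 0
6: 2, 5, 3, 4 → 4
2: 0
5: 3, 4 → 2
3: 0
4: 0
Total: 0 + 4 + 0 + 2 + 0 + 0 = 6

6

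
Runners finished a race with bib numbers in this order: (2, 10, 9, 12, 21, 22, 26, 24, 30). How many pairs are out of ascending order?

There are 2 inversions.

Element-by-element contributions:
2 → none → 0
10 → 9 → 1
9 → none → 0
12 → none → 0
21 → none → 0
22 → none → 0
26 → 24 → 1
24 → none → 0
30 → none → 0
Sum: 0 + 1 + 0 + 0 + 0 + 0 + 1 + 0 + 0 = 2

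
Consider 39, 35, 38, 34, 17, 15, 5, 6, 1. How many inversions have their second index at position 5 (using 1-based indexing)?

The element at index 5 is 17.
Elements before it: 39, 35, 38, 34
Those larger than 17: 39, 35, 38, 34

4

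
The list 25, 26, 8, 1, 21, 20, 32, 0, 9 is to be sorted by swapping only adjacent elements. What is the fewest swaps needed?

Adjacent swaps: 22

Minimum adjacent swaps = number of inversions (each swap of adjacent out-of-order elements removes one inversion and no swap can remove more).
Count inversions — for each element, later elements that are smaller:
25: 8, 1, 21, 20, 0, 9 → 6
26: 8, 1, 21, 20, 0, 9 → 6
8: 1, 0 → 2
1: 0 → 1
21: 20, 0, 9 → 3
20: 0, 9 → 2
32: 0, 9 → 2
0: none → 0
9: none → 0
Total inversions: 6 + 6 + 2 + 1 + 3 + 2 + 2 + 0 + 0 = 22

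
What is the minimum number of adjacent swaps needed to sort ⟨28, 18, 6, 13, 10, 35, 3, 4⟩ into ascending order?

20 swaps

Each adjacent swap fixes exactly one inversion, so the minimum swap count equals the number of inversions.
Count inversions — for each element, later elements that are smaller:
28: 18, 6, 13, 10, 3, 4 → 6
18: 6, 13, 10, 3, 4 → 5
6: 3, 4 → 2
13: 10, 3, 4 → 3
10: 3, 4 → 2
35: 3, 4 → 2
3: none → 0
4: none → 0
Total inversions: 6 + 5 + 2 + 3 + 2 + 2 + 0 + 0 = 20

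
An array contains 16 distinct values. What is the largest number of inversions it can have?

Inversions: 120

A reversed (strictly descending) arrangement makes every pair an inversion, giving C(16, 2) inversions.
C(16, 2) = 16·15/2 = 120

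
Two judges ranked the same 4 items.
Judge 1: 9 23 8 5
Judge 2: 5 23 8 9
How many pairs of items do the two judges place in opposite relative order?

5

Assign each item its position (1..4) in the first ordering, then rewrite the second ordering as that position sequence:
positions: 9→1, 23→2, 8→3, 5→4
second ordering as positions: [4, 2, 3, 1]
Discordant pairs = inversions in this position sequence.
4: 2, 3, 1 → 3
2: 1 → 1
3: 1 → 1
1: 0
Total: 3 + 1 + 1 + 0 = 5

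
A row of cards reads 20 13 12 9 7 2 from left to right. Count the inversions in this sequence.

15

For each element, count later entries that are smaller:
20 → 13, 12, 9, 7, 2 → 5
13 → 12, 9, 7, 2 → 4
12 → 9, 7, 2 → 3
9 → 7, 2 → 2
7 → 2 → 1
2 → none → 0
Sum: 5 + 4 + 3 + 2 + 1 + 0 = 15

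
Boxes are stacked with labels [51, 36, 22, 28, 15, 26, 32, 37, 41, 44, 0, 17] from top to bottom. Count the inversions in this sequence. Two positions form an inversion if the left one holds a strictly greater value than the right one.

Sweep left to right; for each value list the smaller values that follow it:
51: 11
36: 7
22: 3
28: 4
15: 1
26: 2
32: 2
37: 2
41: 2
44: 2
0: 0
17: 0
Sum: 11 + 7 + 3 + 4 + 1 + 2 + 2 + 2 + 2 + 2 + 0 + 0 = 36

36 inversions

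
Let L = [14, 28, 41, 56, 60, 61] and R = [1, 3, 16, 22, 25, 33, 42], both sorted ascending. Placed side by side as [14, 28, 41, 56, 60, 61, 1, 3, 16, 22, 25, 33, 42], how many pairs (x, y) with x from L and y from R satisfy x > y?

34 split inversions

Take each right-half value and tally the left-half values above it:
r = 1: 14, 28, 41, 56, 60, 61 → 6
r = 3: 14, 28, 41, 56, 60, 61 → 6
r = 16: 28, 41, 56, 60, 61 → 5
r = 22: 28, 41, 56, 60, 61 → 5
r = 25: 28, 41, 56, 60, 61 → 5
r = 33: 41, 56, 60, 61 → 4
r = 42: 56, 60, 61 → 3
Cross-inversions: 6 + 6 + 5 + 5 + 5 + 4 + 3 = 34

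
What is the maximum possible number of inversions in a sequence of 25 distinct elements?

300

A reversed (strictly descending) arrangement makes every pair an inversion, giving C(25, 2) inversions.
C(25, 2) = 25·24/2 = 300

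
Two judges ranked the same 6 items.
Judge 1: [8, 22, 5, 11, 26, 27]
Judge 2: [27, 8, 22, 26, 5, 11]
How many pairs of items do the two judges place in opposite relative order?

Assign each item its position (1..6) in the first ordering, then rewrite the second ordering as that position sequence:
positions: 8→1, 22→2, 5→3, 11→4, 26→5, 27→6
second ordering as positions: [6, 1, 2, 5, 3, 4]
Discordant pairs = inversions in this position sequence.
6: 1, 2, 5, 3, 4 → 5
1: 0
2: 0
5: 3, 4 → 2
3: 0
4: 0
Total: 5 + 0 + 0 + 2 + 0 + 0 = 7

7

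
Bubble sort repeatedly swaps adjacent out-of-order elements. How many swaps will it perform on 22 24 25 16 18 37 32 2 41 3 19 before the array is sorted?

Each adjacent swap fixes exactly one inversion, so the minimum swap count equals the number of inversions.
Count inversions — for each element, later elements that are smaller:
22: 16, 18, 2, 3, 19 → 5
24: 16, 18, 2, 3, 19 → 5
25: 16, 18, 2, 3, 19 → 5
16: 2, 3 → 2
18: 2, 3 → 2
37: 32, 2, 3, 19 → 4
32: 2, 3, 19 → 3
2: none → 0
41: 3, 19 → 2
3: none → 0
19: none → 0
Total inversions: 5 + 5 + 5 + 2 + 2 + 4 + 3 + 0 + 2 + 0 + 0 = 28

28 swaps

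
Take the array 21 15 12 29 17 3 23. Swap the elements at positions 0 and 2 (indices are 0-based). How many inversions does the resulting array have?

8

Positions 0 and 2 hold 21 and 12; after swapping, the array is [12, 15, 21, 29, 17, 3, 23].
Sweep left to right; for each value list the smaller values that follow it:
12: 1
15: 1
21: 2
29: 3
17: 1
3: 0
23: 0
Sum: 1 + 1 + 2 + 3 + 1 + 0 + 0 = 8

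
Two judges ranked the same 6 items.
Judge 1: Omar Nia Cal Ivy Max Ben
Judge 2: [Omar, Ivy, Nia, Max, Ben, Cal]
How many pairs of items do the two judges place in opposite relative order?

Assign each item its position (1..6) in the first ordering, then rewrite the second ordering as that position sequence:
positions: Omar→1, Nia→2, Cal→3, Ivy→4, Max→5, Ben→6
second ordering as positions: [1, 4, 2, 5, 6, 3]
Discordant pairs = inversions in this position sequence.
1: 0
4: 2, 3 → 2
2: 0
5: 3 → 1
6: 3 → 1
3: 0
Total: 0 + 2 + 0 + 1 + 1 + 0 = 4

4 discordant pairs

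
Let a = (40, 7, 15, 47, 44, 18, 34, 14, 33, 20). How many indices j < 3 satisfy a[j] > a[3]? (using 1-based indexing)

1

The element at index 3 is 15.
Elements before it: 40, 7
Those larger than 15: 40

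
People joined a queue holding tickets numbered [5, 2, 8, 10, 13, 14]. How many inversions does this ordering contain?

Inversions: 1

Inversion pairs (indices are 1-based):
(1,2): 5 > 2
That's 1 pair.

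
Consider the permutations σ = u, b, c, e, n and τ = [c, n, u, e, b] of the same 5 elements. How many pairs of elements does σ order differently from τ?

Assign each item its position (1..5) in the first ordering, then rewrite the second ordering as that position sequence:
positions: u→1, b→2, c→3, e→4, n→5
second ordering as positions: [3, 5, 1, 4, 2]
Discordant pairs = inversions in this position sequence.
3: 1, 2 → 2
5: 1, 4, 2 → 3
1: 0
4: 2 → 1
2: 0
Total: 2 + 3 + 0 + 1 + 0 = 6

Discordant pairs: 6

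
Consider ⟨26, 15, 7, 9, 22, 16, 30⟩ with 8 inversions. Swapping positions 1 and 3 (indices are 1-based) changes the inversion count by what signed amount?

-3

Positions 1 and 3 hold 26 and 7; after swapping, the array is [7, 15, 26, 9, 22, 16, 30].
Sweep left to right; for each value list the smaller values that follow it:
7 → none → 0
15 → 9 → 1
26 → 9, 22, 16 → 3
9 → none → 0
22 → 16 → 1
16 → none → 0
30 → none → 0
Sum: 0 + 1 + 3 + 0 + 1 + 0 + 0 = 5
Change: 5 − 8 = -3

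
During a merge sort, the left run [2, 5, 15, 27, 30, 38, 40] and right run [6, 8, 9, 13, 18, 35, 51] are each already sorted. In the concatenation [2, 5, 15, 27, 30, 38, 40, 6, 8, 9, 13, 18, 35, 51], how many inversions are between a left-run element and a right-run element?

Take each right-half value and tally the left-half values above it:
r = 6: 15, 27, 30, 38, 40 → 5
r = 8: 15, 27, 30, 38, 40 → 5
r = 9: 15, 27, 30, 38, 40 → 5
r = 13: 15, 27, 30, 38, 40 → 5
r = 18: 27, 30, 38, 40 → 4
r = 35: 38, 40 → 2
r = 51: none → 0
Cross-inversions: 5 + 5 + 5 + 5 + 4 + 2 + 0 = 26

26 cross-inversions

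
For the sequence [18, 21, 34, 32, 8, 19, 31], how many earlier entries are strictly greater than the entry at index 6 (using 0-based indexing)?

The element at index 6 is 31.
Elements before it: 18, 21, 34, 32, 8, 19
Those larger than 31: 34, 32

2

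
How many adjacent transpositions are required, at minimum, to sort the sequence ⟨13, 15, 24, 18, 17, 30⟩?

3 swaps

The minimum number of adjacent swaps to sort an array equals its inversion count, since every such swap removes exactly one inversion.
Count inversions — for each element, later elements that are smaller:
13: none → 0
15: none → 0
24: 18, 17 → 2
18: 17 → 1
17: none → 0
30: none → 0
Total inversions: 0 + 0 + 2 + 1 + 0 + 0 = 3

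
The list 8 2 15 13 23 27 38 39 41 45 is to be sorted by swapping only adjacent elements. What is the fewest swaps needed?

2

The minimum number of adjacent swaps to sort an array equals its inversion count, since every such swap removes exactly one inversion.
Count inversions — for each element, later elements that are smaller:
8: 2 → 1
2: none → 0
15: 13 → 1
13: none → 0
23: none → 0
27: none → 0
38: none → 0
39: none → 0
41: none → 0
45: none → 0
Total inversions: 1 + 0 + 1 + 0 + 0 + 0 + 0 + 0 + 0 + 0 = 2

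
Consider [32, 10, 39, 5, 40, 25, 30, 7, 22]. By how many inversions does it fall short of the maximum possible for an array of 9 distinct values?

Maximum inversions for 9 distinct elements is C(9, 2) = 9·8/2 = 36.
Current inversions — for each element, count later smaller elements:
32: 6
10: 2
39: 5
5: 0
40: 4
25: 2
30: 2
7: 0
22: 0
Current total: 6 + 2 + 5 + 0 + 4 + 2 + 2 + 0 + 0 = 21
Shortfall: 36 − 21 = 15

15 inversions short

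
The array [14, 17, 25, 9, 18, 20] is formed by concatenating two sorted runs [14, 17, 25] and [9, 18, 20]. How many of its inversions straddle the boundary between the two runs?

Count, for every r in R, how many entries of L exceed r:
r = 9: 14, 17, 25 → 3
r = 18: 25 → 1
r = 20: 25 → 1
Cross-inversions: 3 + 1 + 1 = 5

There are 5 cross-inversions.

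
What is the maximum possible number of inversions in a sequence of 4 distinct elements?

6 inversions

The maximum occurs when the array is in strictly decreasing order: every one of the C(4, 2) pairs is inverted.
C(4, 2) = 4·3/2 = 6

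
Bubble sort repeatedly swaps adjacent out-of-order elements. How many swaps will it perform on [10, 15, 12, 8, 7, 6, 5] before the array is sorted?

19 swaps

The minimum number of adjacent swaps to sort an array equals its inversion count, since every such swap removes exactly one inversion.
Count inversions — for each element, later elements that are smaller:
10: 8, 7, 6, 5 → 4
15: 12, 8, 7, 6, 5 → 5
12: 8, 7, 6, 5 → 4
8: 7, 6, 5 → 3
7: 6, 5 → 2
6: 5 → 1
5: none → 0
Total inversions: 4 + 5 + 4 + 3 + 2 + 1 + 0 = 19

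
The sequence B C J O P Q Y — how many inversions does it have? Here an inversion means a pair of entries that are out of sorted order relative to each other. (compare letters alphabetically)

0 inversions

Sweep left to right; for each value list the smaller values that follow it:
B: 0
C: 0
J: 0
O: 0
P: 0
Q: 0
Y: 0
Sum: 0 + 0 + 0 + 0 + 0 + 0 + 0 = 0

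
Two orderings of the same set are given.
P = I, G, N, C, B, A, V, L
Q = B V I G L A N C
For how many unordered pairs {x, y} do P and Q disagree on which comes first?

Assign each item its position (1..8) in the first ordering, then rewrite the second ordering as that position sequence:
positions: I→1, G→2, N→3, C→4, B→5, A→6, V→7, L→8
second ordering as positions: [5, 7, 1, 2, 8, 6, 3, 4]
Discordant pairs = inversions in this position sequence.
5: 1, 2, 3, 4 → 4
7: 1, 2, 6, 3, 4 → 5
1: 0
2: 0
8: 6, 3, 4 → 3
6: 3, 4 → 2
3: 0
4: 0
Total: 4 + 5 + 0 + 0 + 3 + 2 + 0 + 0 = 14

14 disagreeing pairs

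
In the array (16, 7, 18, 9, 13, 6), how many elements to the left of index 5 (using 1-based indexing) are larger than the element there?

The element at index 5 is 13.
Elements before it: 16, 7, 18, 9
Those larger than 13: 16, 18

2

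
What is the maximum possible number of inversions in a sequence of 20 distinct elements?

190

A reversed (strictly descending) arrangement makes every pair an inversion, giving C(20, 2) inversions.
C(20, 2) = 20·19/2 = 190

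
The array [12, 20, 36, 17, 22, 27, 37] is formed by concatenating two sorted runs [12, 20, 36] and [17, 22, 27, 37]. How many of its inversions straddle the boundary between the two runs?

4 cross-inversions

Take each right-half value and tally the left-half values above it:
r = 17: 20, 36 → 2
r = 22: 36 → 1
r = 27: 36 → 1
r = 37: none → 0
Cross-inversions: 2 + 1 + 1 + 0 = 4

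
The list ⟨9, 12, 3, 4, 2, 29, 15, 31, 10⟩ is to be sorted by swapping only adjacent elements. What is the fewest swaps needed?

Each adjacent swap fixes exactly one inversion, so the minimum swap count equals the number of inversions.
Count inversions — for each element, later elements that are smaller:
9: 3, 4, 2 → 3
12: 3, 4, 2, 10 → 4
3: 2 → 1
4: 2 → 1
2: none → 0
29: 15, 10 → 2
15: 10 → 1
31: 10 → 1
10: none → 0
Total inversions: 3 + 4 + 1 + 1 + 0 + 2 + 1 + 1 + 0 = 13

13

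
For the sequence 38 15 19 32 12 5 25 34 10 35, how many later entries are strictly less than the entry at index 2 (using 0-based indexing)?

The element at index 2 is 19.
Elements after it: 32, 12, 5, 25, 34, 10, 35
Those smaller than 19: 12, 5, 10

3 such elements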